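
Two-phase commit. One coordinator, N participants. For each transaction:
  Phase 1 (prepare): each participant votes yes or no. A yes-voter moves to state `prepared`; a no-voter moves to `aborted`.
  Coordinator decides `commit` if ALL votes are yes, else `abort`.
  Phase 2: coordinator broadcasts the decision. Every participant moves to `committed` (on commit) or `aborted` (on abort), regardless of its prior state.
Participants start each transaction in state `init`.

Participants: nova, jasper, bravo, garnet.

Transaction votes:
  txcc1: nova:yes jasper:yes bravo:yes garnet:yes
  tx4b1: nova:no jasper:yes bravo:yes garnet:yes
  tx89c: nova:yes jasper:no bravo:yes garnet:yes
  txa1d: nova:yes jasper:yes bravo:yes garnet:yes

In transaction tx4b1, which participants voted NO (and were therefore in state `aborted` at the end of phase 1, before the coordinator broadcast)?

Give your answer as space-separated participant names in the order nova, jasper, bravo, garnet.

Answer: nova

Derivation:
Txn tx4b1 phase 1: nova no -> aborted; jasper yes -> prepared; bravo yes -> prepared; garnet yes -> prepared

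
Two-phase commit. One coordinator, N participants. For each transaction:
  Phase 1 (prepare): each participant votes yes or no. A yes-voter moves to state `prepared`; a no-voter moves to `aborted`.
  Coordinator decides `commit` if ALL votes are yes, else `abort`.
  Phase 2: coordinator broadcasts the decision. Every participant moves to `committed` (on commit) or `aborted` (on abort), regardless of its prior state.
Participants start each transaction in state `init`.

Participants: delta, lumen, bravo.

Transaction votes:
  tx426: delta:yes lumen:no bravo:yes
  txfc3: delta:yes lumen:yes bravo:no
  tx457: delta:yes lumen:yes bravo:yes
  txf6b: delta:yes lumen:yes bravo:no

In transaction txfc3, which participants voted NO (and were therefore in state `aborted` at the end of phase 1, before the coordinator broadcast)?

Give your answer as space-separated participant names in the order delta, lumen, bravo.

Txn txfc3 phase 1: delta yes -> prepared; lumen yes -> prepared; bravo no -> aborted

Answer: bravo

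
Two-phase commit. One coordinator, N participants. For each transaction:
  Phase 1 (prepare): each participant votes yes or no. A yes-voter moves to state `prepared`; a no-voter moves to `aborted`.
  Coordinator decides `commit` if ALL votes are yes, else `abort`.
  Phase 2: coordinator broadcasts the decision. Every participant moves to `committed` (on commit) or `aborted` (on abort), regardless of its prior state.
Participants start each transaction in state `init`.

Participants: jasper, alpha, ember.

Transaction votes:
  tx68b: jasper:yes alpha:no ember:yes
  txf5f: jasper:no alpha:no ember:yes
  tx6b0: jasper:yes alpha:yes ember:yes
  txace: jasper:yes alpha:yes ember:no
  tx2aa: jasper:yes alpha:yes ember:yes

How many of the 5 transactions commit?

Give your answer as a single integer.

Answer: 2

Derivation:
tx68b: no from alpha -> abort (commits=0)
txf5f: no from jasper, alpha -> abort (commits=0)
tx6b0: all yes -> commit (commits=1)
txace: no from ember -> abort (commits=1)
tx2aa: all yes -> commit (commits=2)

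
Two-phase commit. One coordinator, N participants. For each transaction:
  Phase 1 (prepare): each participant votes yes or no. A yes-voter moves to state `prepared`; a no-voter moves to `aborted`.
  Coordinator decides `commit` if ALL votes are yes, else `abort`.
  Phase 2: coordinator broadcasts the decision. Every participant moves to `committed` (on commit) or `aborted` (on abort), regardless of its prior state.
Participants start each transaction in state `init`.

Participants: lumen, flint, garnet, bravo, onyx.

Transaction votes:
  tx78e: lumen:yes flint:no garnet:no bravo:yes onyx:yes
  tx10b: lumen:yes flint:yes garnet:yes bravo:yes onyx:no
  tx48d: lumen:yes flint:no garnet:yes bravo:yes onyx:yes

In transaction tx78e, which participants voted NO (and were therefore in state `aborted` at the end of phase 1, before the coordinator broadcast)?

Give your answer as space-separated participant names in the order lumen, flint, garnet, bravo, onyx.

Answer: flint garnet

Derivation:
Txn tx78e phase 1: lumen yes -> prepared; flint no -> aborted; garnet no -> aborted; bravo yes -> prepared; onyx yes -> prepared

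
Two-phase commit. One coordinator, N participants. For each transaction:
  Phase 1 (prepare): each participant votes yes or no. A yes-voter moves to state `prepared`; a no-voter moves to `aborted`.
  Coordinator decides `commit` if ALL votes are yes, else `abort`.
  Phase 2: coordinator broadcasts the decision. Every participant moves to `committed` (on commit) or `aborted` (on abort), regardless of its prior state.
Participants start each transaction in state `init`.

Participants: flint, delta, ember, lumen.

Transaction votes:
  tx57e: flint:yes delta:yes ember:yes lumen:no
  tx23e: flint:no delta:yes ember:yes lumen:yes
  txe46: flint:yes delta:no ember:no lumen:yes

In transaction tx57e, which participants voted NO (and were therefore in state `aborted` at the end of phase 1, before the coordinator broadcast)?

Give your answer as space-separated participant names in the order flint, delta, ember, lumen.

Txn tx57e phase 1: flint yes -> prepared; delta yes -> prepared; ember yes -> prepared; lumen no -> aborted

Answer: lumen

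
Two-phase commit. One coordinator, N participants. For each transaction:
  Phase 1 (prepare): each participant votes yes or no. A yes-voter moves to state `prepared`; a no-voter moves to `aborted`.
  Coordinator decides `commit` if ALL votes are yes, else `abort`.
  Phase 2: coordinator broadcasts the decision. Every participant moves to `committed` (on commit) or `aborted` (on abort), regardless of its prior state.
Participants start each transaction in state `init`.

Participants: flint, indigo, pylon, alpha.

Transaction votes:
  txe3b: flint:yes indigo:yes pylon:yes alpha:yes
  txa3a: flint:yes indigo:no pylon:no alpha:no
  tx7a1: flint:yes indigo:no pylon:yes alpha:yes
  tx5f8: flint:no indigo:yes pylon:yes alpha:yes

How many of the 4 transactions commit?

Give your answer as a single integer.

txe3b: all yes -> commit (commits=1)
txa3a: no from indigo, pylon, alpha -> abort (commits=1)
tx7a1: no from indigo -> abort (commits=1)
tx5f8: no from flint -> abort (commits=1)

Answer: 1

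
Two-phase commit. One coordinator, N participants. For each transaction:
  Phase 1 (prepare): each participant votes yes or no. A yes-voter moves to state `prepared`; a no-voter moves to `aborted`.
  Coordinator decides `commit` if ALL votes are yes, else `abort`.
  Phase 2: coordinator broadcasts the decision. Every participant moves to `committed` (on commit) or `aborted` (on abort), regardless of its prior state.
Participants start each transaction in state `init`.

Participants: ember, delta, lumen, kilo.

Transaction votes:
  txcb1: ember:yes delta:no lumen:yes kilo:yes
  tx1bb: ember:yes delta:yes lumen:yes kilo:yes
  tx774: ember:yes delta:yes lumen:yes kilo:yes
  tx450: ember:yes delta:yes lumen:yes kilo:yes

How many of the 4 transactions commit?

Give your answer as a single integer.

Answer: 3

Derivation:
txcb1: no from delta -> abort (commits=0)
tx1bb: all yes -> commit (commits=1)
tx774: all yes -> commit (commits=2)
tx450: all yes -> commit (commits=3)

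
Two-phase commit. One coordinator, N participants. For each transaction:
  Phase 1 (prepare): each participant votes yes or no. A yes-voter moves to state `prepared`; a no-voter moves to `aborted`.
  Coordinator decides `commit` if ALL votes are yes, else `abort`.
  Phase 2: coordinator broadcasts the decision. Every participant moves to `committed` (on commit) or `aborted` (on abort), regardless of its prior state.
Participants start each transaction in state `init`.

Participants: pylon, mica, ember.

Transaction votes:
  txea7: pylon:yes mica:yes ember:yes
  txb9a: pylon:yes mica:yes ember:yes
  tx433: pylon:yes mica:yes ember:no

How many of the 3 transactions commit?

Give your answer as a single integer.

Answer: 2

Derivation:
txea7: all yes -> commit (commits=1)
txb9a: all yes -> commit (commits=2)
tx433: no from ember -> abort (commits=2)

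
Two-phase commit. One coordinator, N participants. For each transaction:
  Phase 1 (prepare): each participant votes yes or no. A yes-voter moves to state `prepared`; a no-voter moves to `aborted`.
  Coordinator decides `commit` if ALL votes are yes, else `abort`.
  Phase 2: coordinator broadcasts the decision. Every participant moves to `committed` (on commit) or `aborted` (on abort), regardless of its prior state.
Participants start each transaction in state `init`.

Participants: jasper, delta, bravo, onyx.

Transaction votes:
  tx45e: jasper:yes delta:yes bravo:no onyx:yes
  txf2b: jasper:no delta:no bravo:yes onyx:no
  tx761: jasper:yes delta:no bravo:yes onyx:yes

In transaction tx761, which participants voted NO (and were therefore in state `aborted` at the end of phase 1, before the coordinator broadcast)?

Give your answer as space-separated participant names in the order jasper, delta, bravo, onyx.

Txn tx761 phase 1: jasper yes -> prepared; delta no -> aborted; bravo yes -> prepared; onyx yes -> prepared

Answer: delta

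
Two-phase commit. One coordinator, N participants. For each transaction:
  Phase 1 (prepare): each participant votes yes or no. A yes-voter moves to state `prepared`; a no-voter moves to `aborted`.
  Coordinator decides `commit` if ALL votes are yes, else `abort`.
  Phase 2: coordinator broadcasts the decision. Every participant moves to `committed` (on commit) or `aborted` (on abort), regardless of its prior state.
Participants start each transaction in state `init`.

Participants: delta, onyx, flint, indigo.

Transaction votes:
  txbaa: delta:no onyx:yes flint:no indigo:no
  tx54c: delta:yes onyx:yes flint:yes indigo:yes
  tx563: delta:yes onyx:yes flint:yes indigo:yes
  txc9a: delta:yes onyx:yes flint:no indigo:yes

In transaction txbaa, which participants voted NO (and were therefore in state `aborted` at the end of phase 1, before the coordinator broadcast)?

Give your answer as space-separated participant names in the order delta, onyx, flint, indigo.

Txn txbaa phase 1: delta no -> aborted; onyx yes -> prepared; flint no -> aborted; indigo no -> aborted

Answer: delta flint indigo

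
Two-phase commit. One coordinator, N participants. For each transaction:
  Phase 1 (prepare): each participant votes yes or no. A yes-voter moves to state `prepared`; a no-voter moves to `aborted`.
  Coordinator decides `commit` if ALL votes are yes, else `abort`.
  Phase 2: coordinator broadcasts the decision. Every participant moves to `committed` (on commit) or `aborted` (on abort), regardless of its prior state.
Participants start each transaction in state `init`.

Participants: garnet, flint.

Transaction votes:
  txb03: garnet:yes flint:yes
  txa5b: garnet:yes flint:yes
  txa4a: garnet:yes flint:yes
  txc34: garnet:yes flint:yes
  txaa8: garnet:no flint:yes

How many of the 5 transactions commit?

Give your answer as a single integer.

txb03: all yes -> commit (commits=1)
txa5b: all yes -> commit (commits=2)
txa4a: all yes -> commit (commits=3)
txc34: all yes -> commit (commits=4)
txaa8: no from garnet -> abort (commits=4)

Answer: 4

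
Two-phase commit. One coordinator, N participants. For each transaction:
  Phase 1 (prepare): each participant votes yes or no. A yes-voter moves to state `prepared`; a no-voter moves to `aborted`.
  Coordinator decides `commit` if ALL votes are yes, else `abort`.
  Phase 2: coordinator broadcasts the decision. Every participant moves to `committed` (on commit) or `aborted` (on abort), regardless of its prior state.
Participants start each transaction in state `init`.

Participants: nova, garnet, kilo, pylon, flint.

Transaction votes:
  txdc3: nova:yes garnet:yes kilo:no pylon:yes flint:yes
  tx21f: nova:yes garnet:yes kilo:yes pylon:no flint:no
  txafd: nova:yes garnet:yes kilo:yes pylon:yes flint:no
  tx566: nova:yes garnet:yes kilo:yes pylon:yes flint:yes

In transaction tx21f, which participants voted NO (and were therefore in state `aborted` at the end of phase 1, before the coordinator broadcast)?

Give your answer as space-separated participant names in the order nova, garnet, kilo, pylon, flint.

Answer: pylon flint

Derivation:
Txn tx21f phase 1: nova yes -> prepared; garnet yes -> prepared; kilo yes -> prepared; pylon no -> aborted; flint no -> aborted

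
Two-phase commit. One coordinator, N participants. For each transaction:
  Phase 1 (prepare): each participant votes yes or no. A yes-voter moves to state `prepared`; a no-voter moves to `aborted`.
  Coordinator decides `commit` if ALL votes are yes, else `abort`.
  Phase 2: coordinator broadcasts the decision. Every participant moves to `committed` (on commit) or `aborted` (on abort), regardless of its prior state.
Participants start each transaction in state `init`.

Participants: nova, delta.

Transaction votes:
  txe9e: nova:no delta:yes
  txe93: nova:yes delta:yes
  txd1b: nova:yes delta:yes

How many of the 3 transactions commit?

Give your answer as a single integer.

Answer: 2

Derivation:
txe9e: no from nova -> abort (commits=0)
txe93: all yes -> commit (commits=1)
txd1b: all yes -> commit (commits=2)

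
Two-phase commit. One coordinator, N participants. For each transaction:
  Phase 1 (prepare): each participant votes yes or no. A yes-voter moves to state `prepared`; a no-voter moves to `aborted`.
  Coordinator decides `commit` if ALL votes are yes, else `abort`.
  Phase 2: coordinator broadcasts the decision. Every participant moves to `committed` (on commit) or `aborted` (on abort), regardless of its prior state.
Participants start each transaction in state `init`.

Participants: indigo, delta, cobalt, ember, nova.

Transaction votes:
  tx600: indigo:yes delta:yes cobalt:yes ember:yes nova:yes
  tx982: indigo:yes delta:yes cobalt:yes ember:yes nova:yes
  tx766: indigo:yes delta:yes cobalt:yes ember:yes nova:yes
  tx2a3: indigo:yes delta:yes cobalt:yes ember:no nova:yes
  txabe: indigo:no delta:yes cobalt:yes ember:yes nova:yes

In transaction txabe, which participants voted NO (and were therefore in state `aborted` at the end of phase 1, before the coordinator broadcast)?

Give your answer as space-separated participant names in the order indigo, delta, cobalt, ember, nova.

Answer: indigo

Derivation:
Txn txabe phase 1: indigo no -> aborted; delta yes -> prepared; cobalt yes -> prepared; ember yes -> prepared; nova yes -> prepared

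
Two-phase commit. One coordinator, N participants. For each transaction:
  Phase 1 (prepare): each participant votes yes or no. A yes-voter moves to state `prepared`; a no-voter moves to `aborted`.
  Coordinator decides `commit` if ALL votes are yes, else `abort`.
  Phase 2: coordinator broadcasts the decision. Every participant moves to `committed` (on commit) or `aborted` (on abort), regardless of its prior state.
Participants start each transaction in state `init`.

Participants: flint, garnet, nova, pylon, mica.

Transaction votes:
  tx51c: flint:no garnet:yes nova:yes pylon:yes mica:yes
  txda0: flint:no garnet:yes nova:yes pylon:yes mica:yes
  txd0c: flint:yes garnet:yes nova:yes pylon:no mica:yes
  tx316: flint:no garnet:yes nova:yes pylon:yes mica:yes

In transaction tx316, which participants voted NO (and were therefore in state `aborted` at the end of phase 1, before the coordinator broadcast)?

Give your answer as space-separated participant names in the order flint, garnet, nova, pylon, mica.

Answer: flint

Derivation:
Txn tx316 phase 1: flint no -> aborted; garnet yes -> prepared; nova yes -> prepared; pylon yes -> prepared; mica yes -> prepared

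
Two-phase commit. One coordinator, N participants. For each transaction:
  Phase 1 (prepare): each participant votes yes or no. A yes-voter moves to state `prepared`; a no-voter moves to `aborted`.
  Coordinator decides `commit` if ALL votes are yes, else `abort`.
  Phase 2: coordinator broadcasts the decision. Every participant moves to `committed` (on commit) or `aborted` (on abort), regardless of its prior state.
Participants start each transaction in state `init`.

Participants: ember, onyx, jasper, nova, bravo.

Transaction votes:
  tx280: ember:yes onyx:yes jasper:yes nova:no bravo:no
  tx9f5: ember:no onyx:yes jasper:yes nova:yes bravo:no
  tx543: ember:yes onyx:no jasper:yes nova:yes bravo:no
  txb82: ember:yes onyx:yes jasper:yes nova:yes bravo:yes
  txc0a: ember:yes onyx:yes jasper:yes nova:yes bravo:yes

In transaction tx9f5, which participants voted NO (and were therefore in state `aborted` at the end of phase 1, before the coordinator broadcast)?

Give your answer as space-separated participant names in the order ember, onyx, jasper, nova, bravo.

Answer: ember bravo

Derivation:
Txn tx9f5 phase 1: ember no -> aborted; onyx yes -> prepared; jasper yes -> prepared; nova yes -> prepared; bravo no -> aborted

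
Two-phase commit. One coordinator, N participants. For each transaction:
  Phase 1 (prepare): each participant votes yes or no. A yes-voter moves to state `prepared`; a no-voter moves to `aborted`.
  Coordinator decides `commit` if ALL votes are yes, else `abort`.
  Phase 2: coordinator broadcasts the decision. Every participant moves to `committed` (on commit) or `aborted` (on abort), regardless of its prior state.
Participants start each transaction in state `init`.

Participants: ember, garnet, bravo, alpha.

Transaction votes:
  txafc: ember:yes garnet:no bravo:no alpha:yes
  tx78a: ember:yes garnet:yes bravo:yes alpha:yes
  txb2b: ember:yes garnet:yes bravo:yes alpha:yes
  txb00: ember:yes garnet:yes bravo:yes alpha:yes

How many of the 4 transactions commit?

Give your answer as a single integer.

txafc: no from garnet, bravo -> abort (commits=0)
tx78a: all yes -> commit (commits=1)
txb2b: all yes -> commit (commits=2)
txb00: all yes -> commit (commits=3)

Answer: 3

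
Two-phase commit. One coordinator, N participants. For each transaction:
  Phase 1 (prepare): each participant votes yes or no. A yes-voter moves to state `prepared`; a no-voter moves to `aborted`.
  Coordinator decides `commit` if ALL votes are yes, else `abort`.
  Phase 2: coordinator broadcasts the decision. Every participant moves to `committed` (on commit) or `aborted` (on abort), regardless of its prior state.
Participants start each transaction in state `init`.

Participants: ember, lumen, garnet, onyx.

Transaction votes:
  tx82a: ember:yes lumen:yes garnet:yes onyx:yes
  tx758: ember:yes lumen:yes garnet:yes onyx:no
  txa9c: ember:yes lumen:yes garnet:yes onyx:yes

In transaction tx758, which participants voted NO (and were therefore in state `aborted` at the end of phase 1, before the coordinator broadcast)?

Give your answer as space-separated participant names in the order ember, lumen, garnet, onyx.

Txn tx758 phase 1: ember yes -> prepared; lumen yes -> prepared; garnet yes -> prepared; onyx no -> aborted

Answer: onyx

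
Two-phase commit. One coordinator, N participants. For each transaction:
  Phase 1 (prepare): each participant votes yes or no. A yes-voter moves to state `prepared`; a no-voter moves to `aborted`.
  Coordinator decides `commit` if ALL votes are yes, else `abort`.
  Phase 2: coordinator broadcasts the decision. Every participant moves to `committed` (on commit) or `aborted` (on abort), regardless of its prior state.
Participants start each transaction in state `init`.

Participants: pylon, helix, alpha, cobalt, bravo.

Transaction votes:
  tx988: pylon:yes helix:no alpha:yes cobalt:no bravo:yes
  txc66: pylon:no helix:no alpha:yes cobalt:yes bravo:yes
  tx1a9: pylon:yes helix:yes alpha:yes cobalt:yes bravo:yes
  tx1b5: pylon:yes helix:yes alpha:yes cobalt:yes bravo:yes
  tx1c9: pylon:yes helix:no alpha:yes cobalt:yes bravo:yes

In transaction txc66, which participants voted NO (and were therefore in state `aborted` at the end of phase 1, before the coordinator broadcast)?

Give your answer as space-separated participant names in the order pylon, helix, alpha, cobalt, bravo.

Txn txc66 phase 1: pylon no -> aborted; helix no -> aborted; alpha yes -> prepared; cobalt yes -> prepared; bravo yes -> prepared

Answer: pylon helix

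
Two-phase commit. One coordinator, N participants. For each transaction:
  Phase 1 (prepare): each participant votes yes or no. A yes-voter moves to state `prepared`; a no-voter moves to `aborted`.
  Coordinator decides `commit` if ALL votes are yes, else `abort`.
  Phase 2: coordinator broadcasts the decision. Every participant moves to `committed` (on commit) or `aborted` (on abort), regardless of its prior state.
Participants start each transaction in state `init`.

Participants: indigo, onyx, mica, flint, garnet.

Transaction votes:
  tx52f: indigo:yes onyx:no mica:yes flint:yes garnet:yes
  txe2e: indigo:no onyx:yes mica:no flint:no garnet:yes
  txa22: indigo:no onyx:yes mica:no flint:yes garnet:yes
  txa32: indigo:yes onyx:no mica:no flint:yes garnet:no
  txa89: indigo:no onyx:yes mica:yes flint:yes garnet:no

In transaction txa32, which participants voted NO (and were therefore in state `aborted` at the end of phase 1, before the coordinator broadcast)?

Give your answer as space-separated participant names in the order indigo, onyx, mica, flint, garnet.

Txn txa32 phase 1: indigo yes -> prepared; onyx no -> aborted; mica no -> aborted; flint yes -> prepared; garnet no -> aborted

Answer: onyx mica garnet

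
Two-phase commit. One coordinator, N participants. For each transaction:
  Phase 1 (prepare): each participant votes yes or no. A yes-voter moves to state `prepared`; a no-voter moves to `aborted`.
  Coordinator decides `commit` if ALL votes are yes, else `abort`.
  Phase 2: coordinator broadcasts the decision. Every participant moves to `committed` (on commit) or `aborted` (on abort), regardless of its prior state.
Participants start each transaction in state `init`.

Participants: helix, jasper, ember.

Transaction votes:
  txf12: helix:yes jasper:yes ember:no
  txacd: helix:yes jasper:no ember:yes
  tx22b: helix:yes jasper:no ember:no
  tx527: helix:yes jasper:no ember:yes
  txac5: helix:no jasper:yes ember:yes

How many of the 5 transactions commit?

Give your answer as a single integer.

txf12: no from ember -> abort (commits=0)
txacd: no from jasper -> abort (commits=0)
tx22b: no from jasper, ember -> abort (commits=0)
tx527: no from jasper -> abort (commits=0)
txac5: no from helix -> abort (commits=0)

Answer: 0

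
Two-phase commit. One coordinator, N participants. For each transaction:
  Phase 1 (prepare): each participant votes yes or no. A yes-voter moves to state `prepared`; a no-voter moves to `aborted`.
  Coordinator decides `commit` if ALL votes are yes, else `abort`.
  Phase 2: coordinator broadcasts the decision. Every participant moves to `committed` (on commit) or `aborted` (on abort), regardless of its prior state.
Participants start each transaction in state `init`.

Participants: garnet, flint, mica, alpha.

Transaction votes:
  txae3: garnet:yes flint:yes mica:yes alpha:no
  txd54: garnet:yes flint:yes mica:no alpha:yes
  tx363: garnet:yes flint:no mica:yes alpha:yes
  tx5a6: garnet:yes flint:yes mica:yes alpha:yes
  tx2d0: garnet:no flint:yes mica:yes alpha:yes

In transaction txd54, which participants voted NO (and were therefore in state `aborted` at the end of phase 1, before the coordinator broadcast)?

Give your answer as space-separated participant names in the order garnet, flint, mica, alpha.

Answer: mica

Derivation:
Txn txd54 phase 1: garnet yes -> prepared; flint yes -> prepared; mica no -> aborted; alpha yes -> prepared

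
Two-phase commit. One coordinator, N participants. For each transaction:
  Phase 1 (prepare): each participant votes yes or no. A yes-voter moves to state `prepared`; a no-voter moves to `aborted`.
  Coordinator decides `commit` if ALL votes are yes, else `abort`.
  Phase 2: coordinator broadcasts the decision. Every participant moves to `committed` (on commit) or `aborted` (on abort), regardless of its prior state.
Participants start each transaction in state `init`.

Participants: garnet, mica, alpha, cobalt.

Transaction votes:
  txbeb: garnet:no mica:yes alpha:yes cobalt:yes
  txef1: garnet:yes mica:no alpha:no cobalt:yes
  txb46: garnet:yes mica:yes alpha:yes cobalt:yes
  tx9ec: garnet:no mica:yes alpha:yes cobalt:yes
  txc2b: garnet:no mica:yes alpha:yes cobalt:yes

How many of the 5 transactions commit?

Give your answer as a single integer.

txbeb: no from garnet -> abort (commits=0)
txef1: no from mica, alpha -> abort (commits=0)
txb46: all yes -> commit (commits=1)
tx9ec: no from garnet -> abort (commits=1)
txc2b: no from garnet -> abort (commits=1)

Answer: 1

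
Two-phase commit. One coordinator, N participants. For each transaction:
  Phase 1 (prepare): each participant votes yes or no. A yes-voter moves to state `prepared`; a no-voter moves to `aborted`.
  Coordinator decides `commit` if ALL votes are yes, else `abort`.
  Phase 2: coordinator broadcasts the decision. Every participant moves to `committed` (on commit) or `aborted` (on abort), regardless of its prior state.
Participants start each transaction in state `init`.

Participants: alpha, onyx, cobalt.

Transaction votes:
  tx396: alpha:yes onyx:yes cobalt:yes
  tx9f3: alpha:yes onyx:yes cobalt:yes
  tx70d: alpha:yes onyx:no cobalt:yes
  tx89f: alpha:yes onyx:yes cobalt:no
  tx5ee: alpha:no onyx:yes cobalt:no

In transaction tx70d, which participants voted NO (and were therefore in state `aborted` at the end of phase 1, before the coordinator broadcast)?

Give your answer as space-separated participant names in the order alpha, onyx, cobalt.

Txn tx70d phase 1: alpha yes -> prepared; onyx no -> aborted; cobalt yes -> prepared

Answer: onyx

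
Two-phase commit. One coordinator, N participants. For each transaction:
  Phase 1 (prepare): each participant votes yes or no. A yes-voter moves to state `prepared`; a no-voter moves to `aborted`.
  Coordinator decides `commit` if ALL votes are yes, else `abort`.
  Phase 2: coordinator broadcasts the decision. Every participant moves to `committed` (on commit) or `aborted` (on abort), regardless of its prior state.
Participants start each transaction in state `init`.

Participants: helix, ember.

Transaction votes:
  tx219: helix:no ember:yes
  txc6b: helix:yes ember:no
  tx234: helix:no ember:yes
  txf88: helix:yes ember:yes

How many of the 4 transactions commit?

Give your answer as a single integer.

tx219: no from helix -> abort (commits=0)
txc6b: no from ember -> abort (commits=0)
tx234: no from helix -> abort (commits=0)
txf88: all yes -> commit (commits=1)

Answer: 1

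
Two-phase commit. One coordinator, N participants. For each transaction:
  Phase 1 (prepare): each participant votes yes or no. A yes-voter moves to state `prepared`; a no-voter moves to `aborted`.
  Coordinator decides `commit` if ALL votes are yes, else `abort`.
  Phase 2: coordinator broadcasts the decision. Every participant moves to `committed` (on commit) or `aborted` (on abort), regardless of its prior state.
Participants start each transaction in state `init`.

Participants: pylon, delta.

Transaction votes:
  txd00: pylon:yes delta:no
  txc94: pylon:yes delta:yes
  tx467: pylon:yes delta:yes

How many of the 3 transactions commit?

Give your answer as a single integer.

Answer: 2

Derivation:
txd00: no from delta -> abort (commits=0)
txc94: all yes -> commit (commits=1)
tx467: all yes -> commit (commits=2)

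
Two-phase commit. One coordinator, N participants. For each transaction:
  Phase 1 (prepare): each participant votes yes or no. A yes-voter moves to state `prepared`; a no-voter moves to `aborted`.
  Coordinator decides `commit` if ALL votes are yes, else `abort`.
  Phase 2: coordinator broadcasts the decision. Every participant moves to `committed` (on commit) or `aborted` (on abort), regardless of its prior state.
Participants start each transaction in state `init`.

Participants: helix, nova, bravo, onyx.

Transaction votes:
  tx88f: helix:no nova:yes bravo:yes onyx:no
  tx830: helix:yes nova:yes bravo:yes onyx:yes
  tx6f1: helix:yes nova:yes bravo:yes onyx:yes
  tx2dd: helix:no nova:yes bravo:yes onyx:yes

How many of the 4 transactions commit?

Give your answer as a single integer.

Answer: 2

Derivation:
tx88f: no from helix, onyx -> abort (commits=0)
tx830: all yes -> commit (commits=1)
tx6f1: all yes -> commit (commits=2)
tx2dd: no from helix -> abort (commits=2)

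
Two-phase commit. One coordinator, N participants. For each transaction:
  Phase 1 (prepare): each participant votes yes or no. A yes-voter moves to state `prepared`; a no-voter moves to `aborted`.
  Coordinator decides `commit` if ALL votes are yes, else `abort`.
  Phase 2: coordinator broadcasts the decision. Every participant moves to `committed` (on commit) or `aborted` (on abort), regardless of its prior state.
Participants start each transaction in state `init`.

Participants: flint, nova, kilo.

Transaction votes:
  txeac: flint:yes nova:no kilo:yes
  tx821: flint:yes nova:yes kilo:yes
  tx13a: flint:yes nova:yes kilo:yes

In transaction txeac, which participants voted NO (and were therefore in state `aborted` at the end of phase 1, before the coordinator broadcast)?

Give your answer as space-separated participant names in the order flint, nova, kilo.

Answer: nova

Derivation:
Txn txeac phase 1: flint yes -> prepared; nova no -> aborted; kilo yes -> prepared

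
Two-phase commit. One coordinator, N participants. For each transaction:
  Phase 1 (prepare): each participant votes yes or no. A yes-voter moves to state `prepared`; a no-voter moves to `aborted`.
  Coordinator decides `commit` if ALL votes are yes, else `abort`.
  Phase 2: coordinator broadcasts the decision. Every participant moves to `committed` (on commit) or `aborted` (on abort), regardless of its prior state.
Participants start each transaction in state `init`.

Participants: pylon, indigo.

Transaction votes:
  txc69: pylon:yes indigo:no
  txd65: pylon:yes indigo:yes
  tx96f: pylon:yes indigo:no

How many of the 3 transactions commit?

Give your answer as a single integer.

txc69: no from indigo -> abort (commits=0)
txd65: all yes -> commit (commits=1)
tx96f: no from indigo -> abort (commits=1)

Answer: 1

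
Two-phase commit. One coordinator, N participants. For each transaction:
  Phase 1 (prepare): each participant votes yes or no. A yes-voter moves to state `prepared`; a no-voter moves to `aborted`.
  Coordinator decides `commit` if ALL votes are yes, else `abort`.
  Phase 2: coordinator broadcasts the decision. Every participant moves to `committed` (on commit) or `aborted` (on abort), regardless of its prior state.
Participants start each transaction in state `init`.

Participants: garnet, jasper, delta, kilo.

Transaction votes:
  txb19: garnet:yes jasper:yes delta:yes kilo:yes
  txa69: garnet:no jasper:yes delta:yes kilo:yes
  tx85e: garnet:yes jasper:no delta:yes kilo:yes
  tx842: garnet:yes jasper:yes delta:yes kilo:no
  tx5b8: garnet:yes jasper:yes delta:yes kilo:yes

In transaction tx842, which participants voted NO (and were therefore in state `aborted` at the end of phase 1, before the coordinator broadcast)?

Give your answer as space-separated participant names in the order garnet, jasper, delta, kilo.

Answer: kilo

Derivation:
Txn tx842 phase 1: garnet yes -> prepared; jasper yes -> prepared; delta yes -> prepared; kilo no -> aborted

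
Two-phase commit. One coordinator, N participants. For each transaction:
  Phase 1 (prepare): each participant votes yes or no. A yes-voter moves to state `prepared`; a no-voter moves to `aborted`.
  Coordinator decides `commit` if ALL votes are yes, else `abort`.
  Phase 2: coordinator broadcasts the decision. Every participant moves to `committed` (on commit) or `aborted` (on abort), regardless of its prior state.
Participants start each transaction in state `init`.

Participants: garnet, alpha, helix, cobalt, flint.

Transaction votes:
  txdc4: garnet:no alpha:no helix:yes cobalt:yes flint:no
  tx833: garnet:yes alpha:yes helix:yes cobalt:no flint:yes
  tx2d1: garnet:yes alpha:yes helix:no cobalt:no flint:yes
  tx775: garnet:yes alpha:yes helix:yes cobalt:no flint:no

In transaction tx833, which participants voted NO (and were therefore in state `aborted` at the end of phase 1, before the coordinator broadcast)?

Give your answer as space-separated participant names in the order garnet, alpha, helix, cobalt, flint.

Txn tx833 phase 1: garnet yes -> prepared; alpha yes -> prepared; helix yes -> prepared; cobalt no -> aborted; flint yes -> prepared

Answer: cobalt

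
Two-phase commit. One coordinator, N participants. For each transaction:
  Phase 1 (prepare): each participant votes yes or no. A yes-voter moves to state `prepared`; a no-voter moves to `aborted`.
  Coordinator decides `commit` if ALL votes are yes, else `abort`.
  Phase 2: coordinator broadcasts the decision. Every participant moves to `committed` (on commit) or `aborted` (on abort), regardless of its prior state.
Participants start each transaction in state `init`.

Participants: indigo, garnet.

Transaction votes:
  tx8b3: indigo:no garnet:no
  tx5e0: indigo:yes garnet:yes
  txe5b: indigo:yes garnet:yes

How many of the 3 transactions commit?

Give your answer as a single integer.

Answer: 2

Derivation:
tx8b3: no from indigo, garnet -> abort (commits=0)
tx5e0: all yes -> commit (commits=1)
txe5b: all yes -> commit (commits=2)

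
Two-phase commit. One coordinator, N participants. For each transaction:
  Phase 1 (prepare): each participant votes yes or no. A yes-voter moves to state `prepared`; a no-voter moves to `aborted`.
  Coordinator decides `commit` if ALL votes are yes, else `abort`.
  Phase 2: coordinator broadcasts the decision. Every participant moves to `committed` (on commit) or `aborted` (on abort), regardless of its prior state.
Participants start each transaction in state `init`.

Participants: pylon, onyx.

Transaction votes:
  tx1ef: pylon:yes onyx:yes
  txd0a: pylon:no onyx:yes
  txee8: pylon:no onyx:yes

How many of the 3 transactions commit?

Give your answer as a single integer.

tx1ef: all yes -> commit (commits=1)
txd0a: no from pylon -> abort (commits=1)
txee8: no from pylon -> abort (commits=1)

Answer: 1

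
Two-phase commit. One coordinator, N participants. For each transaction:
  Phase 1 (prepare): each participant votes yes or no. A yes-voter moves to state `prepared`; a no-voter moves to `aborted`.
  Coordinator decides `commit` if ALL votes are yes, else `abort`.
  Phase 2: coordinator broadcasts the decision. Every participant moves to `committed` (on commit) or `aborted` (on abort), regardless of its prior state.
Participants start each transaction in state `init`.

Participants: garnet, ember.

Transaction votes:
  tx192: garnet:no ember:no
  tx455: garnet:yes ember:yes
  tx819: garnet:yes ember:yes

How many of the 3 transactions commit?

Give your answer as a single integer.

tx192: no from garnet, ember -> abort (commits=0)
tx455: all yes -> commit (commits=1)
tx819: all yes -> commit (commits=2)

Answer: 2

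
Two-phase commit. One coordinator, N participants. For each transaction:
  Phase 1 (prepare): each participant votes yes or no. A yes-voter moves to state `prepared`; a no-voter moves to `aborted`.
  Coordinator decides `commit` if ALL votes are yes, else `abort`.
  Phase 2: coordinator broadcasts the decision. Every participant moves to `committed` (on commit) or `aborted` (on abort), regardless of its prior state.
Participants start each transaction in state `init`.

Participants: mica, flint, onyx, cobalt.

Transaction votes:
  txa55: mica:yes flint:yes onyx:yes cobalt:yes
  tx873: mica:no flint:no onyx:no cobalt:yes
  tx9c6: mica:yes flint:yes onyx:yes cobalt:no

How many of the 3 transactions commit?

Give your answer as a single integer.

txa55: all yes -> commit (commits=1)
tx873: no from mica, flint, onyx -> abort (commits=1)
tx9c6: no from cobalt -> abort (commits=1)

Answer: 1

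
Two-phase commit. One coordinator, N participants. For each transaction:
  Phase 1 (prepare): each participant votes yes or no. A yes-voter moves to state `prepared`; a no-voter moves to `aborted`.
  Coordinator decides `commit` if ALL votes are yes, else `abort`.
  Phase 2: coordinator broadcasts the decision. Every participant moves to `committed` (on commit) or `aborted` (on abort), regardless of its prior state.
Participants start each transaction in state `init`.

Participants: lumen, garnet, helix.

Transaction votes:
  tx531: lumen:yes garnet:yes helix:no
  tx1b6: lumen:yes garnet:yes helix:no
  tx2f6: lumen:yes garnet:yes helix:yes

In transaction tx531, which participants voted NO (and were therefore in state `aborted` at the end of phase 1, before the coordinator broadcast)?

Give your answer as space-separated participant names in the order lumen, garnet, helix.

Txn tx531 phase 1: lumen yes -> prepared; garnet yes -> prepared; helix no -> aborted

Answer: helix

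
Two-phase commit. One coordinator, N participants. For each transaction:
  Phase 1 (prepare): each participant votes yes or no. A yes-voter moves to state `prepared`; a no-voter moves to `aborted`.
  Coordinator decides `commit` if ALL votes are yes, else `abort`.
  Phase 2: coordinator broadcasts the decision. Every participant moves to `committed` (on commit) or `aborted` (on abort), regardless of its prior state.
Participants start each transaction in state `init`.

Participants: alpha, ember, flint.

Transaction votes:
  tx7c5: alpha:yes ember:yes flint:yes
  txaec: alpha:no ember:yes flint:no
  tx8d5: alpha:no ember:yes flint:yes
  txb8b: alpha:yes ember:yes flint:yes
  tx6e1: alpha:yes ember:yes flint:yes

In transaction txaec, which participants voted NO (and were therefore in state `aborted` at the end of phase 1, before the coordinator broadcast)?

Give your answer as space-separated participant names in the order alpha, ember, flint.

Txn txaec phase 1: alpha no -> aborted; ember yes -> prepared; flint no -> aborted

Answer: alpha flint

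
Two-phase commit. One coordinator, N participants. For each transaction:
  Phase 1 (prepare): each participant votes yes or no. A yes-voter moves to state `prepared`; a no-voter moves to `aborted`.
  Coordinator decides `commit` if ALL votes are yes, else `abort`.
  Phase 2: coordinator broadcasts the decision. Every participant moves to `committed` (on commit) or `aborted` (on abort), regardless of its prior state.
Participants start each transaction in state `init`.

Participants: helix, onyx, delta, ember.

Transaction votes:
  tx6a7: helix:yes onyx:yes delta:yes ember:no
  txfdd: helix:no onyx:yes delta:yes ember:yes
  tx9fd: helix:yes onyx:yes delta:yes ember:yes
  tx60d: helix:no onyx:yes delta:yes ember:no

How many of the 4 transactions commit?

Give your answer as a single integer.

Answer: 1

Derivation:
tx6a7: no from ember -> abort (commits=0)
txfdd: no from helix -> abort (commits=0)
tx9fd: all yes -> commit (commits=1)
tx60d: no from helix, ember -> abort (commits=1)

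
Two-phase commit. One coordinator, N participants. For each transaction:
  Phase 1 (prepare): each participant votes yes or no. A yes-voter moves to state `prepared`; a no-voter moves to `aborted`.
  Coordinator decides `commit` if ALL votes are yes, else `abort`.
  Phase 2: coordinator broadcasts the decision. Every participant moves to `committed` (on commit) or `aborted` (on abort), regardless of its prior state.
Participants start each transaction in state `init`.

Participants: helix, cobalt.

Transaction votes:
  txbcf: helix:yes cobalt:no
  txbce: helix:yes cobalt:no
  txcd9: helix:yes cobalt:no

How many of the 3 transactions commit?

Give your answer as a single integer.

Answer: 0

Derivation:
txbcf: no from cobalt -> abort (commits=0)
txbce: no from cobalt -> abort (commits=0)
txcd9: no from cobalt -> abort (commits=0)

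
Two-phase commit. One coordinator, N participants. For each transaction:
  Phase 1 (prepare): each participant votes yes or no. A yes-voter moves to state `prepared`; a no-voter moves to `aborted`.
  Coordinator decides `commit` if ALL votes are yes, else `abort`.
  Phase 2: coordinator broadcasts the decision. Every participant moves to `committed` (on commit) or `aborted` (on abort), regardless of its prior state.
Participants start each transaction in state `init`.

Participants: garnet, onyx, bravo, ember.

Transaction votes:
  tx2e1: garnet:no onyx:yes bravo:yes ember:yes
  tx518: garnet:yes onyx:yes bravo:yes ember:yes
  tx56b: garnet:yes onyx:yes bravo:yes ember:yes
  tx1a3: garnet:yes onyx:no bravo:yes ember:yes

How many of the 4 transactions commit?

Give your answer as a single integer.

tx2e1: no from garnet -> abort (commits=0)
tx518: all yes -> commit (commits=1)
tx56b: all yes -> commit (commits=2)
tx1a3: no from onyx -> abort (commits=2)

Answer: 2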